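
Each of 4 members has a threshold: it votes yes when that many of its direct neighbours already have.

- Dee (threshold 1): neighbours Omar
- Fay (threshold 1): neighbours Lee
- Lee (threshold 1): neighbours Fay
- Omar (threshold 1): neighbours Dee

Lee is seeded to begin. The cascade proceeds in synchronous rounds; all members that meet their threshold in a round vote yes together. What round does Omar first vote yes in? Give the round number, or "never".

Round 1 — Lee votes yes (initial).
Round 2 — checking thresholds:
  Fay: 1 of 1 neighbours ≥ 1, votes yes.
Round 3 — no new yes votes; cascade stops.

never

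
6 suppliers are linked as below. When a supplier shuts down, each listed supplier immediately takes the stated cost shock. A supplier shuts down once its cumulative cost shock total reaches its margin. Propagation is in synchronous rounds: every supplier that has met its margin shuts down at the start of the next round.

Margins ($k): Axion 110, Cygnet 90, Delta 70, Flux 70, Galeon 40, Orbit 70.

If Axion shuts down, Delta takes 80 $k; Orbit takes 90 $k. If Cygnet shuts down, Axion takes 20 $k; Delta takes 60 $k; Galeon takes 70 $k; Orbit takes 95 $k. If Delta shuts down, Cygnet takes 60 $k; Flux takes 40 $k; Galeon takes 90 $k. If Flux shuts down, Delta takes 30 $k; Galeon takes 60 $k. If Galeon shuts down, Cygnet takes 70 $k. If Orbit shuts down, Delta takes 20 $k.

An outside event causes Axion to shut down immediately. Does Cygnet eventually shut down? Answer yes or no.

yes

Round 1 — Axion shuts down (initial).
  Delta: +80 → 80 ≥ 70
  Orbit: +90 → 90 ≥ 70
Round 2 — Delta, Orbit shut down.
  Cygnet: +60 → 60 < 90
  Flux: +40 → 40 < 70
  Galeon: +90 → 90 ≥ 40
Round 3 — Galeon shuts down.
  Cygnet: +70 → 130 ≥ 90
Round 4 — Cygnet shuts down.
No further shutdowns.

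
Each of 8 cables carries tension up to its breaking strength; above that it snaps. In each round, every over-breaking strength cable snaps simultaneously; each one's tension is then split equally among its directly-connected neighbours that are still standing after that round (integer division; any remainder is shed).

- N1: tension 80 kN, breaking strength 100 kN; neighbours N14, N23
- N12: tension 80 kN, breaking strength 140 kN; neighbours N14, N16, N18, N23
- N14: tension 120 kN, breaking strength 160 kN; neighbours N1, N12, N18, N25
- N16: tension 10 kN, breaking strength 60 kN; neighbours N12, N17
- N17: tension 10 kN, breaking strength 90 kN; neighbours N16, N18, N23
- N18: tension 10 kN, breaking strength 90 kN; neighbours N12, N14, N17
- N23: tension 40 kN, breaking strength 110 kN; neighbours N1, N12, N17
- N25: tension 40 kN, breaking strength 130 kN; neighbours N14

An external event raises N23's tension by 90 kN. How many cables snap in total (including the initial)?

Round 1 — N23 at 130 > 110. N23 snaps.
  N23 sheds 130 kN to N1, N12, N17: 43 each (1 lost).
    N1: 80+43 = 123 > 100
    N12: 80+43 = 123 ≤ 140
    N17: 10+43 = 53 ≤ 90
Round 2 — N1 snaps.
  N1 sheds 123 kN to N14: 123 each.
    N14: 120+123 = 243 > 160
Round 3 — N14 snaps.
  N14 sheds 243 kN to N12, N18, N25: 81 each.
    N12: 123+81 = 204 > 140
    N18: 10+81 = 91 > 90
    N25: 40+81 = 121 ≤ 130
Round 4 — N12, N18 snap.
  N12 sheds 204 kN to N16: 204 each.
    N16: 10+204 = 214 > 60
  N18 sheds 91 kN to N17: 91 each.
    N17: 53+91 = 144 > 90
Round 5 — N16, N17 snap.
  N16 sheds 214 kN: no online neighbours, lost.
  N17 sheds 144 kN: no online neighbours, lost.
No further breaks.

7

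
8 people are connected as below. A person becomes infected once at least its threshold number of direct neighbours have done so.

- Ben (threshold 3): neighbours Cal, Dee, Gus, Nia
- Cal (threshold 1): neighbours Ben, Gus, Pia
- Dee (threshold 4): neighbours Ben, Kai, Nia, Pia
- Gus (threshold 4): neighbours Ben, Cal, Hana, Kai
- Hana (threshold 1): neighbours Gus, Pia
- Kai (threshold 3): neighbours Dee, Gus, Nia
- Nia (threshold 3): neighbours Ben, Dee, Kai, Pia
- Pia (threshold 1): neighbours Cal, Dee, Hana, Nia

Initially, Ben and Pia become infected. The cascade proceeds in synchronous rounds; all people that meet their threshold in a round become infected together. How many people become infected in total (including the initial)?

Round 1 — Ben, Pia become infected (initial).
Round 2 — checking thresholds:
  Cal: 2 of 3 neighbours ≥ 1, becomes infected.
  Dee: 2 of 4 neighbours < 4, below threshold.
  Gus: 1 of 4 neighbours < 4, below threshold.
  Hana: 1 of 2 neighbours ≥ 1, becomes infected.
  Nia: 2 of 4 neighbours < 3, below threshold.
Round 3 — no new infections; cascade stops.

4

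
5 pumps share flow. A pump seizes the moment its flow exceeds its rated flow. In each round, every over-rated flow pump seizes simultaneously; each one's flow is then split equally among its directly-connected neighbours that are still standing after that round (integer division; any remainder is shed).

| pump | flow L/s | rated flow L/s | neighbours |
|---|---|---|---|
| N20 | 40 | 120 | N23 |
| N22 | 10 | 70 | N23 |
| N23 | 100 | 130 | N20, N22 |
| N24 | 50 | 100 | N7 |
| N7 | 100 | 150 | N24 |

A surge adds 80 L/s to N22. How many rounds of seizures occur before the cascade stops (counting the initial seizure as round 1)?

3

Round 1 — N22 at 90 > 70. N22 seizes.
  N22 sheds 90 L/s to N23: 90 each.
    N23: 100+90 = 190 > 130
Round 2 — N23 seizes.
  N23 sheds 190 L/s to N20: 190 each.
    N20: 40+190 = 230 > 120
Round 3 — N20 seizes.
  N20 sheds 230 L/s: no online neighbours, lost.
No further seizures.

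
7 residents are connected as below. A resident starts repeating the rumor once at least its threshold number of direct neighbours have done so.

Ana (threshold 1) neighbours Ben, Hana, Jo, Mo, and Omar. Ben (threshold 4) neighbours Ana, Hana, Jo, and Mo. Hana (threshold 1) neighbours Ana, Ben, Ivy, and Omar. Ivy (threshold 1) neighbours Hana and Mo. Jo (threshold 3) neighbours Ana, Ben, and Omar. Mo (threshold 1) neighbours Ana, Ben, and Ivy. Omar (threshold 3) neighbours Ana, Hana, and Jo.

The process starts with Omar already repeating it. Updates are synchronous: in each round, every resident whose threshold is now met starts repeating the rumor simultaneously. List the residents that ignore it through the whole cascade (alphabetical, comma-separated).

Round 1 — Omar starts repeating the rumor (initial).
Round 2 — checking thresholds:
  Ana: 1 of 5 neighbours ≥ 1, starts repeating the rumor.
  Hana: 1 of 4 neighbours ≥ 1, starts repeating the rumor.
  Jo: 1 of 3 neighbours < 3, holds.
Round 3 — checking thresholds:
  Ben: 2 of 4 neighbours < 4, holds.
  Ivy: 1 of 2 neighbours ≥ 1, starts repeating the rumor.
  Jo: 2 of 3 neighbours < 3, holds.
  Mo: 1 of 3 neighbours ≥ 1, starts repeating the rumor.
Round 4 — no new spreads; cascade stops.

Ben, Jo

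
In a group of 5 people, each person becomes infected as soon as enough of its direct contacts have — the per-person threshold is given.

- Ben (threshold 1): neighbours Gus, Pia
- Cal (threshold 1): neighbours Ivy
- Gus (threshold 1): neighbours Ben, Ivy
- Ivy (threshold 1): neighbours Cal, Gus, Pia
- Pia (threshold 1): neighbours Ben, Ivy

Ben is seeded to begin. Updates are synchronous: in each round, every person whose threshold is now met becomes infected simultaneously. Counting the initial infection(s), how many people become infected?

5

Round 1 — Ben becomes infected (initial).
Round 2 — checking thresholds:
  Gus: 1 of 2 neighbours ≥ 1, becomes infected.
  Pia: 1 of 2 neighbours ≥ 1, becomes infected.
Round 3 — checking thresholds:
  Ivy: 2 of 3 neighbours ≥ 1, becomes infected.
Round 4 — checking thresholds:
  Cal: 1 of 1 neighbours ≥ 1, becomes infected.
Round 5 — no new infections; cascade stops.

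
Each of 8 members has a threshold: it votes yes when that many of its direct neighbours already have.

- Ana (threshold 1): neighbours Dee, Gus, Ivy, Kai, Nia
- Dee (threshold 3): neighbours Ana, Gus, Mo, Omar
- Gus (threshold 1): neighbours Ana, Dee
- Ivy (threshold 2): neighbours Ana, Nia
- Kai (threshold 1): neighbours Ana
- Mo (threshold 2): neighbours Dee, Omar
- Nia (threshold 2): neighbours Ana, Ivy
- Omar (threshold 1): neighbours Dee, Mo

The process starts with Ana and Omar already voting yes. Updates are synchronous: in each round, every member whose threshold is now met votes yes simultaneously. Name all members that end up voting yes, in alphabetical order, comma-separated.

Round 1 — Ana, Omar vote yes (initial).
Round 2 — checking thresholds:
  Dee: 2 of 4 neighbours < 3, not yet.
  Gus: 1 of 2 neighbours ≥ 1, votes yes.
  Ivy: 1 of 2 neighbours < 2, not yet.
  Kai: 1 of 1 neighbours ≥ 1, votes yes.
  Mo: 1 of 2 neighbours < 2, not yet.
  Nia: 1 of 2 neighbours < 2, not yet.
Round 3 — checking thresholds:
  Dee: 3 of 4 neighbours ≥ 3, votes yes.
  Ivy: 1 of 2 neighbours < 2, not yet.
  Mo: 1 of 2 neighbours < 2, not yet.
  Nia: 1 of 2 neighbours < 2, not yet.
Round 4 — checking thresholds:
  Ivy: 1 of 2 neighbours < 2, not yet.
  Mo: 2 of 2 neighbours ≥ 2, votes yes.
  Nia: 1 of 2 neighbours < 2, not yet.
Round 5 — no new yes votes; cascade stops.

Ana, Dee, Gus, Kai, Mo, Omar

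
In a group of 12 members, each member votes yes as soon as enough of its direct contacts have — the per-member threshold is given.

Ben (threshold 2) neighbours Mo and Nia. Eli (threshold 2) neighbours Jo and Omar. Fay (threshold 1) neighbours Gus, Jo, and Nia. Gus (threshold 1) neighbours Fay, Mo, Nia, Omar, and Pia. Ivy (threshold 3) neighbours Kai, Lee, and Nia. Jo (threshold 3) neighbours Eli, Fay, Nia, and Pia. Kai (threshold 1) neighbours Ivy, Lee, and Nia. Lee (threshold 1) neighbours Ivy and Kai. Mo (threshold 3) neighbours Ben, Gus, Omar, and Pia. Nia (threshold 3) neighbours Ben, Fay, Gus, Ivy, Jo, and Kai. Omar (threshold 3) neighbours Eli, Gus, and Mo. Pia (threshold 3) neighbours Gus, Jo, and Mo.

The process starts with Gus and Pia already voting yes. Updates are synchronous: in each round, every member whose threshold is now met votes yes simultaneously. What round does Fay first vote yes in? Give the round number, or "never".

Round 1 — Gus, Pia vote yes (initial).
Round 2 — checking thresholds:
  Fay: 1 of 3 neighbours ≥ 1, votes yes.
  Jo: 1 of 4 neighbours < 3, below threshold.
  Mo: 2 of 4 neighbours < 3, below threshold.
  Nia: 1 of 6 neighbours < 3, below threshold.
  Omar: 1 of 3 neighbours < 3, below threshold.
Round 3 — no new yes votes; cascade stops.

2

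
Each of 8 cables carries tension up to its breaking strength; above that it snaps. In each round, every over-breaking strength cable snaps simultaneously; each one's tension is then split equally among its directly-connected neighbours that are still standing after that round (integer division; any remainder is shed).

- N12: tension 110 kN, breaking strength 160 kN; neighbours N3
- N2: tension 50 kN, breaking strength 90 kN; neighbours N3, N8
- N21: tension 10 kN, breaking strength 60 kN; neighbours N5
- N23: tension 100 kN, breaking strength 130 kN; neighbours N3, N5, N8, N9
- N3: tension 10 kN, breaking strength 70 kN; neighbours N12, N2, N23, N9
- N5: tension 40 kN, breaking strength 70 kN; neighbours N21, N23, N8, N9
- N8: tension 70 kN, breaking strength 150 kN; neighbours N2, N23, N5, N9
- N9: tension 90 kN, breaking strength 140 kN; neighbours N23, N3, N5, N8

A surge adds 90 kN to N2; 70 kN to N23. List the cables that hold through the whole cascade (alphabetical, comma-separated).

Round 1 — N2 at 140 > 90; N23 at 170 > 130. N2, N23 snap.
  N2 sheds 140 kN to N3, N8: 70 each.
    N3: 10+70 = 80 > 70
    N8: 70+70 = 140 ≤ 150
  N23 sheds 170 kN to N3, N5, N8, N9: 42 each (2 lost).
    N3: 80+42 = 122 > 70
    N5: 40+42 = 82 > 70
    N8: 140+42 = 182 > 150
    N9: 90+42 = 132 ≤ 140
Round 2 — N3, N5, N8 snap.
  N3 sheds 122 kN to N12, N9: 61 each.
    N12: 110+61 = 171 > 160
    N9: 132+61 = 193 > 140
  N5 sheds 82 kN to N21, N9: 41 each.
    N21: 10+41 = 51 ≤ 60
    N9: 193+41 = 234 > 140
  N8 sheds 182 kN to N9: 182 each.
    N9: 234+182 = 416 > 140
Round 3 — N12, N9 snap.
  N12 sheds 171 kN: no online neighbours, lost.
  N9 sheds 416 kN: no online neighbours, lost.
No further breaks.

N21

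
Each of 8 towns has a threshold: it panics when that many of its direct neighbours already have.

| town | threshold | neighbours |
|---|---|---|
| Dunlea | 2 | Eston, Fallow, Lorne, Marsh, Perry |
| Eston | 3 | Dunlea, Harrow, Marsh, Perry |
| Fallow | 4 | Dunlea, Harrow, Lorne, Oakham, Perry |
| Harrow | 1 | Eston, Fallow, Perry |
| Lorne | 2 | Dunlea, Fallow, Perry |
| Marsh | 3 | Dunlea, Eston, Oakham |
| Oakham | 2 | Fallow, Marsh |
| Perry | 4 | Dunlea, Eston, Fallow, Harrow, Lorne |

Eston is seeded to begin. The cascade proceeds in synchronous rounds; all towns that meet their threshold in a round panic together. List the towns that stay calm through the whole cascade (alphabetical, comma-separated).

Dunlea, Fallow, Lorne, Marsh, Oakham, Perry

Round 1 — Eston panics (initial).
Round 2 — checking thresholds:
  Dunlea: 1 of 5 neighbours < 2, not yet.
  Harrow: 1 of 3 neighbours ≥ 1, panics.
  Marsh: 1 of 3 neighbours < 3, not yet.
  Perry: 1 of 5 neighbours < 4, not yet.
Round 3 — no new panics; cascade stops.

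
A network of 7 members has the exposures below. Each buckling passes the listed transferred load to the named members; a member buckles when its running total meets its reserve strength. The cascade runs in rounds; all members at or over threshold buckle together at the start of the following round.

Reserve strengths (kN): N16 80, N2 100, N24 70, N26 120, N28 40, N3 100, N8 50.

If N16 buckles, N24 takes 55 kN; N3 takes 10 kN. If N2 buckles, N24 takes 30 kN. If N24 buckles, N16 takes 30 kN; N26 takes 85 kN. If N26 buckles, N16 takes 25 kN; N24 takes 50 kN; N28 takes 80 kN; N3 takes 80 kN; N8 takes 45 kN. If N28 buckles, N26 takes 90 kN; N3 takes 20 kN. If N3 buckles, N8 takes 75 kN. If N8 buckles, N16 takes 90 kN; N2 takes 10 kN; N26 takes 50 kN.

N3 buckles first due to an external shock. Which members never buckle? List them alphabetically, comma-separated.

Round 1 — N3 buckles (initial).
  N8: +75 → 75 ≥ 50
Round 2 — N8 buckles.
  N16: +90 → 90 ≥ 80
  N2: +10 → 10 < 100
  N26: +50 → 50 < 120
Round 3 — N16 buckles.
  N24: +55 → 55 < 70
No further bucklings.

N2, N24, N26, N28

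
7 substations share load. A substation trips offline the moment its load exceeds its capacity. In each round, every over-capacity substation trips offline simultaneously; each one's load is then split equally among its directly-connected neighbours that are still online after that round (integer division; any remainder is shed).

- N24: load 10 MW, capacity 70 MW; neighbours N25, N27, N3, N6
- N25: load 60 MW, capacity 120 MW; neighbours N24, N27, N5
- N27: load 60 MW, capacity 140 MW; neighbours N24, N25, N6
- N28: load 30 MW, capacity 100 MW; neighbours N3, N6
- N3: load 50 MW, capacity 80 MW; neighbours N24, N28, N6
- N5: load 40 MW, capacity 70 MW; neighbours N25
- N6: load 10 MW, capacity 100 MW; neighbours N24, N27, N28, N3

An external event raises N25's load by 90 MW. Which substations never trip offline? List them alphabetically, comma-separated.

Round 1 — N25 at 150 > 120. N25 trips offline.
  N25 sheds 150 MW to N24, N27, N5: 50 each.
    N24: 10+50 = 60 ≤ 70
    N27: 60+50 = 110 ≤ 140
    N5: 40+50 = 90 > 70
Round 2 — N5 trips offline.
  N5 sheds 90 MW: no online neighbours, lost.
No further trips.

N24, N27, N28, N3, N6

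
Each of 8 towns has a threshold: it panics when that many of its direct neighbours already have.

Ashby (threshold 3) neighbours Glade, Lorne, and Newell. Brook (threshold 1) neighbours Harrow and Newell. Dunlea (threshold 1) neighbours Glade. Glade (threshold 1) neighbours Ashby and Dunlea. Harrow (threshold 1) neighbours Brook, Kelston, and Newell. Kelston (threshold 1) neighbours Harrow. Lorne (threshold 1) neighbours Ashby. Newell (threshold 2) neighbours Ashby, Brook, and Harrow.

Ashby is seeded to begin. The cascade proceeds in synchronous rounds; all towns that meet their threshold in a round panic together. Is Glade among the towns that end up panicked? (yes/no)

yes

Round 1 — Ashby panics (initial).
Round 2 — checking thresholds:
  Glade: 1 of 2 neighbours ≥ 1, panics.
  Lorne: 1 of 1 neighbours ≥ 1, panics.
  Newell: 1 of 3 neighbours < 2, not yet.
Round 3 — checking thresholds:
  Dunlea: 1 of 1 neighbours ≥ 1, panics.
  Newell: 1 of 3 neighbours < 2, not yet.
Round 4 — no new panics; cascade stops.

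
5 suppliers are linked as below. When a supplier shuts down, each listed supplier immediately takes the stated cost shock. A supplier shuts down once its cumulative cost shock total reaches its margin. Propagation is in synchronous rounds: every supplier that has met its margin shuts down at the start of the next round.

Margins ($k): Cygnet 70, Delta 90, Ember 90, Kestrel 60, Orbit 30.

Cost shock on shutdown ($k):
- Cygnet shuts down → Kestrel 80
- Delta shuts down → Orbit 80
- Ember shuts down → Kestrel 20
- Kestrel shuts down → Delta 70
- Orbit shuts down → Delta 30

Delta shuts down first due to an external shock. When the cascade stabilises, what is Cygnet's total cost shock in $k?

0

Round 1 — Delta shuts down (initial).
  Orbit: +80 → 80 ≥ 30
Round 2 — Orbit shuts down.
No further shutdowns.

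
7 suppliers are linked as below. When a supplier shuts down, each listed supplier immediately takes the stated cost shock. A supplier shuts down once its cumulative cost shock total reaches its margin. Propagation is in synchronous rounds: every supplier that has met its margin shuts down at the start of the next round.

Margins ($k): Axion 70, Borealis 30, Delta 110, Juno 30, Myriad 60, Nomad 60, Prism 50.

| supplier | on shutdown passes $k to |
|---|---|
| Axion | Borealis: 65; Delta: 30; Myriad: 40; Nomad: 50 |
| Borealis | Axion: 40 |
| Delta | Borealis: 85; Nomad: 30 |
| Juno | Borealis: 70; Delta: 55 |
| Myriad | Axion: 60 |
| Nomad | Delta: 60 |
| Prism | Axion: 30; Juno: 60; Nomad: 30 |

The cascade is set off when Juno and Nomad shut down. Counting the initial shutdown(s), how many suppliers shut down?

4

Round 1 — Juno, Nomad shut down (initial).
  Borealis: +70 → 70 ≥ 30
  Delta: +55+60 → 115 ≥ 110
Round 2 — Borealis, Delta shut down.
  Axion: +40 → 40 < 70
No further shutdowns.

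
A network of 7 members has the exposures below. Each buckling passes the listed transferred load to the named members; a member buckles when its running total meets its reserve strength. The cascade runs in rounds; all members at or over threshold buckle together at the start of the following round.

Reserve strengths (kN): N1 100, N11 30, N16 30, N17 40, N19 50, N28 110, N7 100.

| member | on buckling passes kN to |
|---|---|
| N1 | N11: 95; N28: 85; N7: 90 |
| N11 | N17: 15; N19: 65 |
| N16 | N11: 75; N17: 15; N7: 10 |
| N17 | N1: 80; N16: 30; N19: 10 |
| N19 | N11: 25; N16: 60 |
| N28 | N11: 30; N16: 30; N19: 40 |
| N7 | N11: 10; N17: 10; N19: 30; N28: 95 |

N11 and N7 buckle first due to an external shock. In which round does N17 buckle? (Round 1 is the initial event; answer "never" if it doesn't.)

Round 1 — N11, N7 buckle (initial).
  N17: +15+10 → 25 < 40
  N19: +65+30 → 95 ≥ 50
  N28: +95 → 95 < 110
Round 2 — N19 buckles.
  N16: +60 → 60 ≥ 30
Round 3 — N16 buckles.
  N17: +15 → 40 ≥ 40
Round 4 — N17 buckles.
  N1: +80 → 80 < 100
No further bucklings.

4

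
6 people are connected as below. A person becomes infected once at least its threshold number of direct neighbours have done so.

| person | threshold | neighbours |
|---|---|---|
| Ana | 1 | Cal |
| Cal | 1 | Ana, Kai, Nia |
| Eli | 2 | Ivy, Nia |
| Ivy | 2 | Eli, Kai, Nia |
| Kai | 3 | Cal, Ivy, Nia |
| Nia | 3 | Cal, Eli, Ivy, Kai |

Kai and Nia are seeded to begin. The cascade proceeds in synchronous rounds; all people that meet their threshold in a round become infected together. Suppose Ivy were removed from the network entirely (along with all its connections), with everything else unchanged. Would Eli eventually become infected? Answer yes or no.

With Ivy removed:
Round 1 — Kai, Nia become infected (initial).
Round 2 — checking thresholds:
  Cal: 2 of 3 neighbours ≥ 1, becomes infected.
  Eli: 1 of 1 neighbours < 2, holds.
Round 3 — checking thresholds:
  Ana: 1 of 1 neighbours ≥ 1, becomes infected.
  Eli: 1 of 1 neighbours < 2, holds.
Round 4 — no new infections; cascade stops.

no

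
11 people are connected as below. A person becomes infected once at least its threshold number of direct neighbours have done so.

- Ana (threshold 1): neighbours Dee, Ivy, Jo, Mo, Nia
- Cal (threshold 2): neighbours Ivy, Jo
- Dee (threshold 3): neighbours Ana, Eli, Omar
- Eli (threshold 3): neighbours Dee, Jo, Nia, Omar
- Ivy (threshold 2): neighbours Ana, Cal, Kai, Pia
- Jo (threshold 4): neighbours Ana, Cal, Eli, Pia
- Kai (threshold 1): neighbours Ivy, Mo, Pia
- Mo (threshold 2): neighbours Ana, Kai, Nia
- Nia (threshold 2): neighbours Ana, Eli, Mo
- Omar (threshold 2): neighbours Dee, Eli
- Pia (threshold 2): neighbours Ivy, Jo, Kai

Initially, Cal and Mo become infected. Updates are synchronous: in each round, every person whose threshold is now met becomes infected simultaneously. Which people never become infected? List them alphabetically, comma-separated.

Round 1 — Cal, Mo become infected (initial).
Round 2 — checking thresholds:
  Ana: 1 of 5 neighbours ≥ 1, becomes infected.
  Ivy: 1 of 4 neighbours < 2, not yet.
  Jo: 1 of 4 neighbours < 4, not yet.
  Kai: 1 of 3 neighbours ≥ 1, becomes infected.
  Nia: 1 of 3 neighbours < 2, not yet.
Round 3 — checking thresholds:
  Dee: 1 of 3 neighbours < 3, not yet.
  Ivy: 3 of 4 neighbours ≥ 2, becomes infected.
  Jo: 2 of 4 neighbours < 4, not yet.
  Nia: 2 of 3 neighbours ≥ 2, becomes infected.
  Pia: 1 of 3 neighbours < 2, not yet.
Round 4 — checking thresholds:
  Dee: 1 of 3 neighbours < 3, not yet.
  Eli: 1 of 4 neighbours < 3, not yet.
  Jo: 2 of 4 neighbours < 4, not yet.
  Pia: 2 of 3 neighbours ≥ 2, becomes infected.
Round 5 — no new infections; cascade stops.

Dee, Eli, Jo, Omar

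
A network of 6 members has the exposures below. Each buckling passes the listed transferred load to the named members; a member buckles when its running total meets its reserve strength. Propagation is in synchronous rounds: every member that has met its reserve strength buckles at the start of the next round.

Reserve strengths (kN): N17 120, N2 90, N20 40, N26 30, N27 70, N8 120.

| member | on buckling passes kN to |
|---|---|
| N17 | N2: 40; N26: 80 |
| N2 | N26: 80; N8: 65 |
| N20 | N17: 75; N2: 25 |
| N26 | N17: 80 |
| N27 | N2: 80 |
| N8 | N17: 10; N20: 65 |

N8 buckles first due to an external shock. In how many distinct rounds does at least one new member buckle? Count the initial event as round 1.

2

Round 1 — N8 buckles (initial).
  N17: +10 → 10 < 120
  N20: +65 → 65 ≥ 40
Round 2 — N20 buckles.
  N17: +75 → 85 < 120
  N2: +25 → 25 < 90
No further bucklings.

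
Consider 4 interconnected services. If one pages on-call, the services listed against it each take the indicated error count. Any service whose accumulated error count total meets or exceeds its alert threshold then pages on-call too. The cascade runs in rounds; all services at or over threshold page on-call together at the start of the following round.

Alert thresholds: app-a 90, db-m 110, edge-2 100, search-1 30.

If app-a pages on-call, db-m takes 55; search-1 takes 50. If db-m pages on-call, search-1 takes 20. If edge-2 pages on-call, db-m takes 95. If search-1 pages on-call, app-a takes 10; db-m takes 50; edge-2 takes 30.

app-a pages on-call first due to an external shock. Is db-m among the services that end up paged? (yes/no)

Round 1 — app-a pages on-call (initial).
  db-m: +55 → 55 < 110
  search-1: +50 → 50 ≥ 30
Round 2 — search-1 pages on-call.
  db-m: +50 → 105 < 110
  edge-2: +30 → 30 < 100
No further pages.

no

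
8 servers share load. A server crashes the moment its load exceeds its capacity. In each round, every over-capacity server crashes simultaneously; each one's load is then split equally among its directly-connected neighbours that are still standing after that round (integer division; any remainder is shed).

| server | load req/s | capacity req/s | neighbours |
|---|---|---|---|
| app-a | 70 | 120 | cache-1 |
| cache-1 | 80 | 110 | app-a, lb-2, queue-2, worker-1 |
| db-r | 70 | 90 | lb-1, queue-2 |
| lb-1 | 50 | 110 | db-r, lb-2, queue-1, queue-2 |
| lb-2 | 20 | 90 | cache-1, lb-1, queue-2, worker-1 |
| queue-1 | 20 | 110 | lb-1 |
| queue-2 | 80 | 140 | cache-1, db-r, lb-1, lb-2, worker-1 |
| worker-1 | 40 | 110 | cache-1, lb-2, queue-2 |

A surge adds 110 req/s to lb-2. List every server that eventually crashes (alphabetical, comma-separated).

cache-1, db-r, lb-1, lb-2, queue-1, queue-2, worker-1

Round 1 — lb-2 at 130 > 90. lb-2 crashes.
  lb-2 sheds 130 req/s to cache-1, lb-1, queue-2, worker-1: 32 each (2 lost).
    cache-1: 80+32 = 112 > 110
    lb-1: 50+32 = 82 ≤ 110
    queue-2: 80+32 = 112 ≤ 140
    worker-1: 40+32 = 72 ≤ 110
Round 2 — cache-1 crashes.
  cache-1 sheds 112 req/s to app-a, queue-2, worker-1: 37 each (1 lost).
    app-a: 70+37 = 107 ≤ 120
    queue-2: 112+37 = 149 > 140
    worker-1: 72+37 = 109 ≤ 110
Round 3 — queue-2 crashes.
  queue-2 sheds 149 req/s to db-r, lb-1, worker-1: 49 each (2 lost).
    db-r: 70+49 = 119 > 90
    lb-1: 82+49 = 131 > 110
    worker-1: 109+49 = 158 > 110
Round 4 — db-r, lb-1, worker-1 crash.
  db-r sheds 119 req/s: no online neighbours, lost.
  lb-1 sheds 131 req/s to queue-1: 131 each.
    queue-1: 20+131 = 151 > 110
  worker-1 sheds 158 req/s: no online neighbours, lost.
Round 5 — queue-1 crashes.
  queue-1 sheds 151 req/s: no online neighbours, lost.
No further crashes.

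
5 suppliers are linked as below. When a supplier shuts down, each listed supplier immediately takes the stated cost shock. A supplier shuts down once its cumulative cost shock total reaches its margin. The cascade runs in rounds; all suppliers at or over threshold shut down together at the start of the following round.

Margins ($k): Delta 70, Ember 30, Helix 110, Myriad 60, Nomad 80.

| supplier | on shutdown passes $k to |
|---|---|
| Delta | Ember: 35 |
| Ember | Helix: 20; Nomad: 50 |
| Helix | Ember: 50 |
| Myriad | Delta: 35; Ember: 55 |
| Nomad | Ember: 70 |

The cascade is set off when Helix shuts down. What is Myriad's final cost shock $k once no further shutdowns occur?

Round 1 — Helix shuts down (initial).
  Ember: +50 → 50 ≥ 30
Round 2 — Ember shuts down.
  Nomad: +50 → 50 < 80
No further shutdowns.

0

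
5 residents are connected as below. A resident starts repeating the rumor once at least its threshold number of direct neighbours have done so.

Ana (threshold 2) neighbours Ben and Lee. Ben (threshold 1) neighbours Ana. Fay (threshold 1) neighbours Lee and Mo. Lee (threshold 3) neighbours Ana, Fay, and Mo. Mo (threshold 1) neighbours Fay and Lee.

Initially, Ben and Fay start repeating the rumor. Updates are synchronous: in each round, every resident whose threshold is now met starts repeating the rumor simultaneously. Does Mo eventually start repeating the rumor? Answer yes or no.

yes

Round 1 — Ben, Fay start repeating the rumor (initial).
Round 2 — checking thresholds:
  Ana: 1 of 2 neighbours < 2, not yet.
  Lee: 1 of 3 neighbours < 3, not yet.
  Mo: 1 of 2 neighbours ≥ 1, starts repeating the rumor.
Round 3 — no new spreads; cascade stops.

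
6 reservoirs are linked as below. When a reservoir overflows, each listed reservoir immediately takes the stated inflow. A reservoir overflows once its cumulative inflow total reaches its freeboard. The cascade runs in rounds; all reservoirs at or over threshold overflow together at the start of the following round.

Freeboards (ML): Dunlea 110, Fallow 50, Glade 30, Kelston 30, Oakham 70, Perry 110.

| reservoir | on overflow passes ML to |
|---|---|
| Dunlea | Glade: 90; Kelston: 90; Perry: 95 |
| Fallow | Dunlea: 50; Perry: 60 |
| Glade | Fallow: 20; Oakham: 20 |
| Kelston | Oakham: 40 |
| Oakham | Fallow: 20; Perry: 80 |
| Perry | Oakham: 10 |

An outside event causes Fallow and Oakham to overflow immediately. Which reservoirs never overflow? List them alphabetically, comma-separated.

Dunlea, Glade, Kelston

Round 1 — Fallow, Oakham overflow (initial).
  Dunlea: +50 → 50 < 110
  Perry: +60+80 → 140 ≥ 110
Round 2 — Perry overflows.
No further overflows.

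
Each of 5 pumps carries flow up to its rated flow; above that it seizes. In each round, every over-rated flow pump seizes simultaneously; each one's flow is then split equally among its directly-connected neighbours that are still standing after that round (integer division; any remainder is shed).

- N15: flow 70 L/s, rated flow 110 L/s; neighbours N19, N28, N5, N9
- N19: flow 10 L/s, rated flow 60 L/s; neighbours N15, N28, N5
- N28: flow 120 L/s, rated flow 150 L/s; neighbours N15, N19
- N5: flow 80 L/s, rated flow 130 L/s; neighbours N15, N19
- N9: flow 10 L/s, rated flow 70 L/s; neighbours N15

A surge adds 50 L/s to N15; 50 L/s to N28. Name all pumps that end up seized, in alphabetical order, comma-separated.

N15, N19, N28, N5

Round 1 — N15 at 120 > 110; N28 at 170 > 150. N15, N28 seize.
  N15 sheds 120 L/s to N19, N5, N9: 40 each.
    N19: 10+40 = 50 ≤ 60
    N5: 80+40 = 120 ≤ 130
    N9: 10+40 = 50 ≤ 70
  N28 sheds 170 L/s to N19: 170 each.
    N19: 50+170 = 220 > 60
Round 2 — N19 seizes.
  N19 sheds 220 L/s to N5: 220 each.
    N5: 120+220 = 340 > 130
Round 3 — N5 seizes.
  N5 sheds 340 L/s: no online neighbours, lost.
No further seizures.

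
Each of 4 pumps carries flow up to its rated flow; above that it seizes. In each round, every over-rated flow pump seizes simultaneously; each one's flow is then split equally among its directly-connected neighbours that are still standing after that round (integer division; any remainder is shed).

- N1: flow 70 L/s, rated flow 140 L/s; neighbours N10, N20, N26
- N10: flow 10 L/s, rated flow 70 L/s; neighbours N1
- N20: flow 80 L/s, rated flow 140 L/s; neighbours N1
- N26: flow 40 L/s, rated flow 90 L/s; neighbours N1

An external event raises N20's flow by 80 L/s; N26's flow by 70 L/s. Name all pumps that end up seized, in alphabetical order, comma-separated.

Round 1 — N20 at 160 > 140; N26 at 110 > 90. N20, N26 seize.
  N20 sheds 160 L/s to N1: 160 each.
    N1: 70+160 = 230 > 140
  N26 sheds 110 L/s to N1: 110 each.
    N1: 230+110 = 340 > 140
Round 2 — N1 seizes.
  N1 sheds 340 L/s to N10: 340 each.
    N10: 10+340 = 350 > 70
Round 3 — N10 seizes.
  N10 sheds 350 L/s: no online neighbours, lost.
No further seizures.

N1, N10, N20, N26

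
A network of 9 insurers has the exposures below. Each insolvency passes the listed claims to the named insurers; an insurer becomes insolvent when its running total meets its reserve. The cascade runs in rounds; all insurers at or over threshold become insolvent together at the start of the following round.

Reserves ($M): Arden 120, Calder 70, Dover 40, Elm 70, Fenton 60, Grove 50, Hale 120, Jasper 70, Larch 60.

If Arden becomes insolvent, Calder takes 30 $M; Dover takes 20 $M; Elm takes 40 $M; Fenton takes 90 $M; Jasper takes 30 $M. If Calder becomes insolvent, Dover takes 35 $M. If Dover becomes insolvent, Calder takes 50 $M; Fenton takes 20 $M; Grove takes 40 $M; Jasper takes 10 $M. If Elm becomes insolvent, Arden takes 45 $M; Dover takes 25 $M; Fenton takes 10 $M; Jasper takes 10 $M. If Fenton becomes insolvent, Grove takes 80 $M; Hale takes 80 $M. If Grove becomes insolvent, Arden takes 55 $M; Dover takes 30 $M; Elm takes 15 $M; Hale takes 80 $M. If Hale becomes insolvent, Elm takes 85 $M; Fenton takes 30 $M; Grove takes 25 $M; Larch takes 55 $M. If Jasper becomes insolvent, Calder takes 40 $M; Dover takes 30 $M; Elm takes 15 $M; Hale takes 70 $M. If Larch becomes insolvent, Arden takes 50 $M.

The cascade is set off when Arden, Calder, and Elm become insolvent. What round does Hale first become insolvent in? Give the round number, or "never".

Round 1 — Arden, Calder, Elm become insolvent (initial).
  Dover: +20+35+25 → 80 ≥ 40
  Fenton: +90+10 → 100 ≥ 60
  Jasper: +30+10 → 40 < 70
Round 2 — Dover, Fenton become insolvent.
  Grove: +40+80 → 120 ≥ 50
  Hale: +80 → 80 < 120
  Jasper: +10 → 50 < 70
Round 3 — Grove becomes insolvent.
  Hale: +80 → 160 ≥ 120
Round 4 — Hale becomes insolvent.
  Larch: +55 → 55 < 60
No further insolvencies.

4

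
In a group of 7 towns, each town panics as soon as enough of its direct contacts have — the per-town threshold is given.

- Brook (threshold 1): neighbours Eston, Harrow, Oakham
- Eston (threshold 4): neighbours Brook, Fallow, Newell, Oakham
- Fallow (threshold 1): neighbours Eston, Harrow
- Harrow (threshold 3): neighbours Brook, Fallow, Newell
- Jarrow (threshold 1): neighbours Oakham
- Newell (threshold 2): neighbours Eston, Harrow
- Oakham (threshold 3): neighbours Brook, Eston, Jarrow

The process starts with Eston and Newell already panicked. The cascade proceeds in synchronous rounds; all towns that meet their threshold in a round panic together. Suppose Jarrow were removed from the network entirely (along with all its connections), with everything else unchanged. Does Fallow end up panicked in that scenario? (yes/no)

yes

With Jarrow removed:
Round 1 — Eston, Newell panic (initial).
Round 2 — checking thresholds:
  Brook: 1 of 3 neighbours ≥ 1, panics.
  Fallow: 1 of 2 neighbours ≥ 1, panics.
  Harrow: 1 of 3 neighbours < 3, holds.
  Oakham: 1 of 2 neighbours < 3, holds.
Round 3 — checking thresholds:
  Harrow: 3 of 3 neighbours ≥ 3, panics.
  Oakham: 2 of 2 neighbours < 3, holds.
Round 4 — no new panics; cascade stops.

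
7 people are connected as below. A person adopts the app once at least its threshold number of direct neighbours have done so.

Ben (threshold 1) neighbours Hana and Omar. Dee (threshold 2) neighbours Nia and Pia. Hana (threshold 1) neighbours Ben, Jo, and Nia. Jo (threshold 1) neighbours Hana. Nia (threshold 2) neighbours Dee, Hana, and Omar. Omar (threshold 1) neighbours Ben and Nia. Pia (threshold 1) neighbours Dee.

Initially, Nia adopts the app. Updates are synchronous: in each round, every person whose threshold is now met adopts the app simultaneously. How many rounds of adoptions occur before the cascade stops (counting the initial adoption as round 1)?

3

Round 1 — Nia adopts the app (initial).
Round 2 — checking thresholds:
  Dee: 1 of 2 neighbours < 2, not yet.
  Hana: 1 of 3 neighbours ≥ 1, adopts the app.
  Omar: 1 of 2 neighbours ≥ 1, adopts the app.
Round 3 — checking thresholds:
  Ben: 2 of 2 neighbours ≥ 1, adopts the app.
  Dee: 1 of 2 neighbours < 2, not yet.
  Jo: 1 of 1 neighbours ≥ 1, adopts the app.
Round 4 — no new adoptions; cascade stops.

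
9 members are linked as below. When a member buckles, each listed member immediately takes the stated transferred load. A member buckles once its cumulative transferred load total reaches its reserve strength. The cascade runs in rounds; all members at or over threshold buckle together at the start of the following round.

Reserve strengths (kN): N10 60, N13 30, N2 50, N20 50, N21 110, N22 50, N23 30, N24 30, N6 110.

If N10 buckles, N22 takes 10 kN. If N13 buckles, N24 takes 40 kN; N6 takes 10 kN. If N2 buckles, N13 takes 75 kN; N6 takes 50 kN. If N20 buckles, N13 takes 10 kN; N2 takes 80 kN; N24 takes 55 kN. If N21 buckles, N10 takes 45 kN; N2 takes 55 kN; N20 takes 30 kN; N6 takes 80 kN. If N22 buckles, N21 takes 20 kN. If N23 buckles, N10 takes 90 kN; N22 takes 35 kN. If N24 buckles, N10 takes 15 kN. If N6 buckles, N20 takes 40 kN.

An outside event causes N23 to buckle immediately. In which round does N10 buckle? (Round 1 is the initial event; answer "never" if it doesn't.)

Round 1 — N23 buckles (initial).
  N10: +90 → 90 ≥ 60
  N22: +35 → 35 < 50
Round 2 — N10 buckles.
  N22: +10 → 45 < 50
No further bucklings.

2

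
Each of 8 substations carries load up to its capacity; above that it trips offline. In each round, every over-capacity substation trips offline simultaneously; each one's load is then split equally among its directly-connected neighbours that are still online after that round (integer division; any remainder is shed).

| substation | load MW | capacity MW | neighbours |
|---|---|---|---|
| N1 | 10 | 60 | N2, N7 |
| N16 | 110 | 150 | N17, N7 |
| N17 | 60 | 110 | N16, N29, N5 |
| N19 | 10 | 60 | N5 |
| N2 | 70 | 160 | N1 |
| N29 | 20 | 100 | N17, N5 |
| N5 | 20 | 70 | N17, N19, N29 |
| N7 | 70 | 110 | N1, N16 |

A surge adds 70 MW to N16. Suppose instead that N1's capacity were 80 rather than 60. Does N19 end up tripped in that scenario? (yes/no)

With N1's capacity at 80:
Round 1 — N16 at 180 > 150. N16 trips offline.
  N16 sheds 180 MW to N17, N7: 90 each.
    N17: 60+90 = 150 > 110
    N7: 70+90 = 160 > 110
Round 2 — N17, N7 trip offline.
  N17 sheds 150 MW to N29, N5: 75 each.
    N29: 20+75 = 95 ≤ 100
    N5: 20+75 = 95 > 70
  N7 sheds 160 MW to N1: 160 each.
    N1: 10+160 = 170 > 80
Round 3 — N1, N5 trip offline.
  N1 sheds 170 MW to N2: 170 each.
    N2: 70+170 = 240 > 160
  N5 sheds 95 MW to N19, N29: 47 each (1 lost).
    N19: 10+47 = 57 ≤ 60
    N29: 95+47 = 142 > 100
Round 4 — N2, N29 trip offline.
  N2 sheds 240 MW: no online neighbours, lost.
  N29 sheds 142 MW: no online neighbours, lost.
No further trips.

no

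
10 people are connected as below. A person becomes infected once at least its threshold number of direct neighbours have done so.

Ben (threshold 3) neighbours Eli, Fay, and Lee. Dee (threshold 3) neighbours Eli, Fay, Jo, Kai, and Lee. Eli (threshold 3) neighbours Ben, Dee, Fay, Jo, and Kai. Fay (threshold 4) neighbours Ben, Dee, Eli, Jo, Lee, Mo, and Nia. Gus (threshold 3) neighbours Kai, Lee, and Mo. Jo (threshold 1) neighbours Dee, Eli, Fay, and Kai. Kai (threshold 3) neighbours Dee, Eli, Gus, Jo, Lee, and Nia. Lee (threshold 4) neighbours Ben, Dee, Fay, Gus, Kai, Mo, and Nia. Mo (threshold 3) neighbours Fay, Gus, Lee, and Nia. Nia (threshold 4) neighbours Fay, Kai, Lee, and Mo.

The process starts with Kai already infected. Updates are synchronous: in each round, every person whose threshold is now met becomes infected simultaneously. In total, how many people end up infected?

Round 1 — Kai becomes infected (initial).
Round 2 — checking thresholds:
  Dee: 1 of 5 neighbours < 3, holds.
  Eli: 1 of 5 neighbours < 3, holds.
  Gus: 1 of 3 neighbours < 3, holds.
  Jo: 1 of 4 neighbours ≥ 1, becomes infected.
  Lee: 1 of 7 neighbours < 4, holds.
  Nia: 1 of 4 neighbours < 4, holds.
Round 3 — no new infections; cascade stops.

2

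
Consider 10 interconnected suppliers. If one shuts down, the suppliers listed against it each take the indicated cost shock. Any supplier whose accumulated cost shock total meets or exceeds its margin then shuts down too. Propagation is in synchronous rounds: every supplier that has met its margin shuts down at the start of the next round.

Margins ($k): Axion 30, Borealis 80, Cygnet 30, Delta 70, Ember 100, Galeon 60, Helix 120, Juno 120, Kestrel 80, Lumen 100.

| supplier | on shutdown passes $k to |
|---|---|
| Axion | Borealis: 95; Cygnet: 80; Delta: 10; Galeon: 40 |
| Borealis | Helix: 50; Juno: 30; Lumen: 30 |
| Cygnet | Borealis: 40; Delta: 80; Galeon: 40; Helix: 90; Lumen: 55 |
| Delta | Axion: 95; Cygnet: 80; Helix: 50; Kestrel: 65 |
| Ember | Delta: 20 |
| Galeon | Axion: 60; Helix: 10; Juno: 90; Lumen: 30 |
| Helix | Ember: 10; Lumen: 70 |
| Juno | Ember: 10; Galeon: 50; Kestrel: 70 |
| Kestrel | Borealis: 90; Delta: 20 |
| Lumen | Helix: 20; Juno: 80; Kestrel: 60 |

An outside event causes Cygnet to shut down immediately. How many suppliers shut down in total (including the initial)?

Round 1 — Cygnet shuts down (initial).
  Borealis: +40 → 40 < 80
  Delta: +80 → 80 ≥ 70
  Galeon: +40 → 40 < 60
  Helix: +90 → 90 < 120
  Lumen: +55 → 55 < 100
Round 2 — Delta shuts down.
  Axion: +95 → 95 ≥ 30
  Helix: +50 → 140 ≥ 120
  Kestrel: +65 → 65 < 80
Round 3 — Axion, Helix shut down.
  Borealis: +95 → 135 ≥ 80
  Ember: +10 → 10 < 100
  Galeon: +40 → 80 ≥ 60
  Lumen: +70 → 125 ≥ 100
Round 4 — Borealis, Galeon, Lumen shut down.
  Juno: +30+90+80 → 200 ≥ 120
  Kestrel: +60 → 125 ≥ 80
Round 5 — Juno, Kestrel shut down.
  Ember: +10 → 20 < 100
No further shutdowns.

9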